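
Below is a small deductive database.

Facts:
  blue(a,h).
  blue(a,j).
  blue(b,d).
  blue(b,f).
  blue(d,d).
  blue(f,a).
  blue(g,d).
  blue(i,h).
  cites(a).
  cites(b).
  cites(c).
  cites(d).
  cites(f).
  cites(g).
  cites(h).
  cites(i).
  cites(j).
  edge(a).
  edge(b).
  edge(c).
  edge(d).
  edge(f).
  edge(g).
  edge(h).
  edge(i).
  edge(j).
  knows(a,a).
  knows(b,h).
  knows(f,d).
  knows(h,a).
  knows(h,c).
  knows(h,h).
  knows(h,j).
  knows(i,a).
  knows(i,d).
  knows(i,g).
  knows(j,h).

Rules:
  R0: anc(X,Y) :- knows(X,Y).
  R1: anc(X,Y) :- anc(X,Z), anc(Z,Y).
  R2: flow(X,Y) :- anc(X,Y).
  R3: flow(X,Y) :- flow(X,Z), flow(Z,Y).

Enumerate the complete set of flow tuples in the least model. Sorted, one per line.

flow(a,a)
flow(b,a)
flow(b,c)
flow(b,h)
flow(b,j)
flow(f,d)
flow(h,a)
flow(h,c)
flow(h,h)
flow(h,j)
flow(i,a)
flow(i,d)
flow(i,g)
flow(j,a)
flow(j,c)
flow(j,h)
flow(j,j)

round 1: derive anc(a,a) via R0 from knows(a,a)
round 1: derive anc(b,h) via R0 from knows(b,h)
round 1: derive anc(f,d) via R0 from knows(f,d)
round 1: derive anc(h,a) via R0 from knows(h,a)
round 1: derive anc(h,c) via R0 from knows(h,c)
round 1: derive anc(h,h) via R0 from knows(h,h)
round 1: derive anc(h,j) via R0 from knows(h,j)
round 1: derive anc(i,a) via R0 from knows(i,a)
round 1: derive anc(i,d) via R0 from knows(i,d)
round 1: derive anc(i,g) via R0 from knows(i,g)
round 1: derive anc(j,h) via R0 from knows(j,h)
round 2: derive anc(b,a) via R1 from anc(b,h), anc(h,a)
round 2: derive anc(b,c) via R1 from anc(b,h), anc(h,c)
round 2: derive anc(b,j) via R1 from anc(b,h), anc(h,j)
round 2: derive anc(j,a) via R1 from anc(j,h), anc(h,a)
round 2: derive anc(j,c) via R1 from anc(j,h), anc(h,c)
round 2: derive anc(j,j) via R1 from anc(j,h), anc(h,j)
round 2: derive flow(a,a) via R2 from anc(a,a)
round 2: derive flow(b,h) via R2 from anc(b,h)
round 2: derive flow(f,d) via R2 from anc(f,d)
round 2: derive flow(h,a) via R2 from anc(h,a)
round 2: derive flow(h,c) via R2 from anc(h,c)
round 2: derive flow(h,h) via R2 from anc(h,h)
round 2: derive flow(h,j) via R2 from anc(h,j)
round 2: derive flow(i,a) via R2 from anc(i,a)
round 2: derive flow(i,d) via R2 from anc(i,d)
round 2: derive flow(i,g) via R2 from anc(i,g)
round 2: derive flow(j,h) via R2 from anc(j,h)
round 3: derive flow(b,a) via R2 from anc(b,a)
round 3: derive flow(b,c) via R2 from anc(b,c)
round 3: derive flow(b,j) via R2 from anc(b,j)
round 3: derive flow(j,a) via R2 from anc(j,a)
round 3: derive flow(j,c) via R2 from anc(j,c)
round 3: derive flow(j,j) via R2 from anc(j,j)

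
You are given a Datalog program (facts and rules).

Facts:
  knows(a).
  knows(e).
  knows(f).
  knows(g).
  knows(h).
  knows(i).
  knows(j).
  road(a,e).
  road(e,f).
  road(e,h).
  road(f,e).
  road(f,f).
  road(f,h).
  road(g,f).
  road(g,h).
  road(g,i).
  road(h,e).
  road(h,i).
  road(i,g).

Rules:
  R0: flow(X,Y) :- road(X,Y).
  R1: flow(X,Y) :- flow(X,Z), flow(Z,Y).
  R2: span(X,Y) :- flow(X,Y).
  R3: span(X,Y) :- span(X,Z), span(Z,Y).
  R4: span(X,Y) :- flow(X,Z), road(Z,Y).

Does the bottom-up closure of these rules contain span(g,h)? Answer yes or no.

yes

round 1: derive flow(a,e) via R0 from road(a,e)
round 1: derive flow(e,f) via R0 from road(e,f)
round 1: derive flow(e,h) via R0 from road(e,h)
round 1: derive flow(f,e) via R0 from road(f,e)
round 1: derive flow(f,f) via R0 from road(f,f)
round 1: derive flow(f,h) via R0 from road(f,h)
round 1: derive flow(g,f) via R0 from road(g,f)
round 1: derive flow(g,h) via R0 from road(g,h)
round 1: derive flow(g,i) via R0 from road(g,i)
round 1: derive flow(h,e) via R0 from road(h,e)
round 1: derive flow(h,i) via R0 from road(h,i)
round 1: derive flow(i,g) via R0 from road(i,g)
round 2: derive flow(a,f) via R1 from flow(a,e), flow(e,f)
round 2: derive flow(a,h) via R1 from flow(a,e), flow(e,h)
round 2: derive flow(e,e) via R1 from flow(e,f), flow(f,e)
round 2: derive flow(e,i) via R1 from flow(e,h), flow(h,i)
round 2: derive flow(f,i) via R1 from flow(f,h), flow(h,i)
round 2: derive flow(g,e) via R1 from flow(g,f), flow(f,e)
round 2: derive flow(g,g) via R1 from flow(g,i), flow(i,g)
round 2: derive flow(h,f) via R1 from flow(h,e), flow(e,f)
round 2: derive flow(h,g) via R1 from flow(h,i), flow(i,g)
round 2: derive flow(h,h) via R1 from flow(h,e), flow(e,h)
round 2: derive flow(i,f) via R1 from flow(i,g), flow(g,f)
round 2: derive flow(i,h) via R1 from flow(i,g), flow(g,h)
round 2: derive flow(i,i) via R1 from flow(i,g), flow(g,i)
round 2: derive span(a,e) via R2 from flow(a,e)
round 2: derive span(e,f) via R2 from flow(e,f)
round 2: derive span(e,h) via R2 from flow(e,h)
round 2: derive span(f,e) via R2 from flow(f,e)
round 2: derive span(f,f) via R2 from flow(f,f)
round 2: derive span(f,h) via R2 from flow(f,h)
round 2: derive span(g,f) via R2 from flow(g,f)
round 2: derive span(g,h) via R2 from flow(g,h)
round 2: derive span(g,i) via R2 from flow(g,i)
round 2: derive span(h,e) via R2 from flow(h,e)
round 2: derive span(h,i) via R2 from flow(h,i)
round 2: derive span(i,g) via R2 from flow(i,g)
round 2: derive span(a,f) via R4 from flow(a,e), road(e,f)
round 2: derive span(a,h) via R4 from flow(a,e), road(e,h)
round 2: derive span(e,e) via R4 from flow(e,f), road(f,e)
round 2: derive span(e,i) via R4 from flow(e,h), road(h,i)
round 2: derive span(f,i) via R4 from flow(f,h), road(h,i)
round 2: derive span(g,e) via R4 from flow(g,f), road(f,e)
round 2: derive span(g,g) via R4 from flow(g,i), road(i,g)
round 2: derive span(h,f) via R4 from flow(h,e), road(e,f)
round 2: derive span(h,g) via R4 from flow(h,i), road(i,g)
round 2: derive span(h,h) via R4 from flow(h,e), road(e,h)
round 2: derive span(i,f) via R4 from flow(i,g), road(g,f)
round 2: derive span(i,h) via R4 from flow(i,g), road(g,h)
round 2: derive span(i,i) via R4 from flow(i,g), road(g,i)
round 3: derive flow(a,g) via R1 from flow(a,h), flow(h,g)
round 3: derive flow(a,i) via R1 from flow(a,e), flow(e,i)
round 3: derive flow(e,g) via R1 from flow(e,h), flow(h,g)
round 3: derive flow(f,g) via R1 from flow(f,h), flow(h,g)
round 3: derive flow(i,e) via R1 from flow(i,f), flow(f,e)
round 3: derive span(a,g) via R3 from span(a,h), span(h,g)
round 3: derive span(a,i) via R3 from span(a,e), span(e,i)
round 3: derive span(e,g) via R3 from span(e,h), span(h,g)
round 3: derive span(f,g) via R3 from span(f,h), span(h,g)
round 3: derive span(i,e) via R3 from span(i,f), span(f,e)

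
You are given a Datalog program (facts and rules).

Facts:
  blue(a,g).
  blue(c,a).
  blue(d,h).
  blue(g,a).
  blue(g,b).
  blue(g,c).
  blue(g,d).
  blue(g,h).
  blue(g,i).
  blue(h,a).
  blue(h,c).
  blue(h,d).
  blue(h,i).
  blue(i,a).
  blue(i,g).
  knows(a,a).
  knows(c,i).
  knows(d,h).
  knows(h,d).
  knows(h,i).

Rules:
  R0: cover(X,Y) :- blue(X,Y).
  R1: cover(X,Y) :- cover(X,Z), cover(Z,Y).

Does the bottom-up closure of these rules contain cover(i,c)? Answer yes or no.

round 1: derive cover(a,g) via R0 from blue(a,g)
round 1: derive cover(c,a) via R0 from blue(c,a)
round 1: derive cover(d,h) via R0 from blue(d,h)
round 1: derive cover(g,a) via R0 from blue(g,a)
round 1: derive cover(g,b) via R0 from blue(g,b)
round 1: derive cover(g,c) via R0 from blue(g,c)
round 1: derive cover(g,d) via R0 from blue(g,d)
round 1: derive cover(g,h) via R0 from blue(g,h)
round 1: derive cover(g,i) via R0 from blue(g,i)
round 1: derive cover(h,a) via R0 from blue(h,a)
round 1: derive cover(h,c) via R0 from blue(h,c)
round 1: derive cover(h,d) via R0 from blue(h,d)
round 1: derive cover(h,i) via R0 from blue(h,i)
round 1: derive cover(i,a) via R0 from blue(i,a)
round 1: derive cover(i,g) via R0 from blue(i,g)
round 2: derive cover(a,a) via R1 from cover(a,g), cover(g,a)
round 2: derive cover(a,b) via R1 from cover(a,g), cover(g,b)
round 2: derive cover(a,c) via R1 from cover(a,g), cover(g,c)
round 2: derive cover(a,d) via R1 from cover(a,g), cover(g,d)
round 2: derive cover(a,h) via R1 from cover(a,g), cover(g,h)
round 2: derive cover(a,i) via R1 from cover(a,g), cover(g,i)
round 2: derive cover(c,g) via R1 from cover(c,a), cover(a,g)
round 2: derive cover(d,a) via R1 from cover(d,h), cover(h,a)
round 2: derive cover(d,c) via R1 from cover(d,h), cover(h,c)
round 2: derive cover(d,d) via R1 from cover(d,h), cover(h,d)
round 2: derive cover(d,i) via R1 from cover(d,h), cover(h,i)
round 2: derive cover(g,g) via R1 from cover(g,a), cover(a,g)
round 2: derive cover(h,g) via R1 from cover(h,a), cover(a,g)
round 2: derive cover(h,h) via R1 from cover(h,d), cover(d,h)
round 2: derive cover(i,b) via R1 from cover(i,g), cover(g,b)
round 2: derive cover(i,c) via R1 from cover(i,g), cover(g,c)
round 2: derive cover(i,d) via R1 from cover(i,g), cover(g,d)
round 2: derive cover(i,h) via R1 from cover(i,g), cover(g,h)
round 2: derive cover(i,i) via R1 from cover(i,g), cover(g,i)
round 3: derive cover(c,b) via R1 from cover(c,a), cover(a,b)
round 3: derive cover(c,c) via R1 from cover(c,a), cover(a,c)
round 3: derive cover(c,d) via R1 from cover(c,a), cover(a,d)
round 3: derive cover(c,h) via R1 from cover(c,a), cover(a,h)
round 3: derive cover(c,i) via R1 from cover(c,a), cover(a,i)
round 3: derive cover(d,b) via R1 from cover(d,a), cover(a,b)
round 3: derive cover(d,g) via R1 from cover(d,a), cover(a,g)
round 3: derive cover(h,b) via R1 from cover(h,a), cover(a,b)

yes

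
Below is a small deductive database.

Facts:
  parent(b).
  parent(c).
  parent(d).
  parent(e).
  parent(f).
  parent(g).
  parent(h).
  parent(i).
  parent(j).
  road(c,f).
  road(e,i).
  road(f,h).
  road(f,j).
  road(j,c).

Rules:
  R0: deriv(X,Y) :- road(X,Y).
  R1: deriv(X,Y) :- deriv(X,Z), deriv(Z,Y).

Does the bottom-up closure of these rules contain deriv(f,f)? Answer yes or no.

yes

round 1: derive deriv(c,f) via R0 from road(c,f)
round 1: derive deriv(e,i) via R0 from road(e,i)
round 1: derive deriv(f,h) via R0 from road(f,h)
round 1: derive deriv(f,j) via R0 from road(f,j)
round 1: derive deriv(j,c) via R0 from road(j,c)
round 2: derive deriv(c,h) via R1 from deriv(c,f), deriv(f,h)
round 2: derive deriv(c,j) via R1 from deriv(c,f), deriv(f,j)
round 2: derive deriv(f,c) via R1 from deriv(f,j), deriv(j,c)
round 2: derive deriv(j,f) via R1 from deriv(j,c), deriv(c,f)
round 3: derive deriv(c,c) via R1 from deriv(c,f), deriv(f,c)
round 3: derive deriv(f,f) via R1 from deriv(f,c), deriv(c,f)
round 3: derive deriv(j,h) via R1 from deriv(j,c), deriv(c,h)
round 3: derive deriv(j,j) via R1 from deriv(j,c), deriv(c,j)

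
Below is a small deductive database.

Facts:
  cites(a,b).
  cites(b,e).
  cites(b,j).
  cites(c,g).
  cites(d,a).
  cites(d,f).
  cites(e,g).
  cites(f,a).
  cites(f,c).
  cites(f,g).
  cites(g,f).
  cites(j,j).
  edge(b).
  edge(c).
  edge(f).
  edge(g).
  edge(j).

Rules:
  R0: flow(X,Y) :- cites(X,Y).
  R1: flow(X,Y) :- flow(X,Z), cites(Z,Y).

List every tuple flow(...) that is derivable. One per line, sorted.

round 1: derive flow(a,b) via R0 from cites(a,b)
round 1: derive flow(b,e) via R0 from cites(b,e)
round 1: derive flow(b,j) via R0 from cites(b,j)
round 1: derive flow(c,g) via R0 from cites(c,g)
round 1: derive flow(d,a) via R0 from cites(d,a)
round 1: derive flow(d,f) via R0 from cites(d,f)
round 1: derive flow(e,g) via R0 from cites(e,g)
round 1: derive flow(f,a) via R0 from cites(f,a)
round 1: derive flow(f,c) via R0 from cites(f,c)
round 1: derive flow(f,g) via R0 from cites(f,g)
round 1: derive flow(g,f) via R0 from cites(g,f)
round 1: derive flow(j,j) via R0 from cites(j,j)
round 2: derive flow(a,e) via R1 from flow(a,b), cites(b,e)
round 2: derive flow(a,j) via R1 from flow(a,b), cites(b,j)
round 2: derive flow(b,g) via R1 from flow(b,e), cites(e,g)
round 2: derive flow(c,f) via R1 from flow(c,g), cites(g,f)
round 2: derive flow(d,b) via R1 from flow(d,a), cites(a,b)
round 2: derive flow(d,c) via R1 from flow(d,f), cites(f,c)
round 2: derive flow(d,g) via R1 from flow(d,f), cites(f,g)
round 2: derive flow(e,f) via R1 from flow(e,g), cites(g,f)
round 2: derive flow(f,b) via R1 from flow(f,a), cites(a,b)
round 2: derive flow(f,f) via R1 from flow(f,g), cites(g,f)
round 2: derive flow(g,a) via R1 from flow(g,f), cites(f,a)
round 2: derive flow(g,c) via R1 from flow(g,f), cites(f,c)
round 2: derive flow(g,g) via R1 from flow(g,f), cites(f,g)
round 3: derive flow(a,g) via R1 from flow(a,e), cites(e,g)
round 3: derive flow(b,f) via R1 from flow(b,g), cites(g,f)
round 3: derive flow(c,a) via R1 from flow(c,f), cites(f,a)
round 3: derive flow(c,c) via R1 from flow(c,f), cites(f,c)
round 3: derive flow(d,e) via R1 from flow(d,b), cites(b,e)
round 3: derive flow(d,j) via R1 from flow(d,b), cites(b,j)
round 3: derive flow(e,a) via R1 from flow(e,f), cites(f,a)
round 3: derive flow(e,c) via R1 from flow(e,f), cites(f,c)
round 3: derive flow(f,e) via R1 from flow(f,b), cites(b,e)
round 3: derive flow(f,j) via R1 from flow(f,b), cites(b,j)
round 3: derive flow(g,b) via R1 from flow(g,a), cites(a,b)
round 4: derive flow(a,f) via R1 from flow(a,g), cites(g,f)
round 4: derive flow(b,a) via R1 from flow(b,f), cites(f,a)
round 4: derive flow(b,c) via R1 from flow(b,f), cites(f,c)
round 4: derive flow(c,b) via R1 from flow(c,a), cites(a,b)
round 4: derive flow(e,b) via R1 from flow(e,a), cites(a,b)
round 4: derive flow(g,e) via R1 from flow(g,b), cites(b,e)
round 4: derive flow(g,j) via R1 from flow(g,b), cites(b,j)
round 5: derive flow(a,a) via R1 from flow(a,f), cites(f,a)
round 5: derive flow(a,c) via R1 from flow(a,f), cites(f,c)
round 5: derive flow(b,b) via R1 from flow(b,a), cites(a,b)
round 5: derive flow(c,e) via R1 from flow(c,b), cites(b,e)
round 5: derive flow(c,j) via R1 from flow(c,b), cites(b,j)
round 5: derive flow(e,e) via R1 from flow(e,b), cites(b,e)
round 5: derive flow(e,j) via R1 from flow(e,b), cites(b,j)

flow(a,a)
flow(a,b)
flow(a,c)
flow(a,e)
flow(a,f)
flow(a,g)
flow(a,j)
flow(b,a)
flow(b,b)
flow(b,c)
flow(b,e)
flow(b,f)
flow(b,g)
flow(b,j)
flow(c,a)
flow(c,b)
flow(c,c)
flow(c,e)
flow(c,f)
flow(c,g)
flow(c,j)
flow(d,a)
flow(d,b)
flow(d,c)
flow(d,e)
flow(d,f)
flow(d,g)
flow(d,j)
flow(e,a)
flow(e,b)
flow(e,c)
flow(e,e)
flow(e,f)
flow(e,g)
flow(e,j)
flow(f,a)
flow(f,b)
flow(f,c)
flow(f,e)
flow(f,f)
flow(f,g)
flow(f,j)
flow(g,a)
flow(g,b)
flow(g,c)
flow(g,e)
flow(g,f)
flow(g,g)
flow(g,j)
flow(j,j)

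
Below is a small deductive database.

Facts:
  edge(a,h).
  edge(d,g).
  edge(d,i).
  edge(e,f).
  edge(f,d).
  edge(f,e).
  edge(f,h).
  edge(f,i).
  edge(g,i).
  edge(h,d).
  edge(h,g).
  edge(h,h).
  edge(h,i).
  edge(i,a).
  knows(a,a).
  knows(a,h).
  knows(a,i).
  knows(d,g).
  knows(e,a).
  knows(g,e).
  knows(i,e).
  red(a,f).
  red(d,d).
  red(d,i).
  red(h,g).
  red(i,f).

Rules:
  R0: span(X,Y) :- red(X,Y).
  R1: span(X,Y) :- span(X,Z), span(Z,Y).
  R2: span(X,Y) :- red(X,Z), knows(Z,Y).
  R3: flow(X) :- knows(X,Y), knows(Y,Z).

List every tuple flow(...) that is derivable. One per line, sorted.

flow(a)
flow(d)
flow(e)
flow(g)
flow(i)

round 1: derive flow(a) via R3 from knows(a,a), knows(a,a)
round 1: derive flow(d) via R3 from knows(d,g), knows(g,e)
round 1: derive flow(e) via R3 from knows(e,a), knows(a,a)
round 1: derive flow(g) via R3 from knows(g,e), knows(e,a)
round 1: derive flow(i) via R3 from knows(i,e), knows(e,a)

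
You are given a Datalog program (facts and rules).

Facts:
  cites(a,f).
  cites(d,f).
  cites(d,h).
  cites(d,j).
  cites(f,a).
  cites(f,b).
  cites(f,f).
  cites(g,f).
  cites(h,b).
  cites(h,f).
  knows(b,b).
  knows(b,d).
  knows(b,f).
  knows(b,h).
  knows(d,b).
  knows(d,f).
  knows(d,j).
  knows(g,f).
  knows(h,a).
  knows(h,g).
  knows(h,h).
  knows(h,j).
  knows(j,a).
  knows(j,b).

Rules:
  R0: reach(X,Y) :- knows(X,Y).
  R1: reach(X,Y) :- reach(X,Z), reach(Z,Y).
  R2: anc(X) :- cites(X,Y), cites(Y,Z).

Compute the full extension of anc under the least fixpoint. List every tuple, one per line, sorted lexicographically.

round 1: derive anc(a) via R2 from cites(a,f), cites(f,a)
round 1: derive anc(d) via R2 from cites(d,f), cites(f,a)
round 1: derive anc(f) via R2 from cites(f,a), cites(a,f)
round 1: derive anc(g) via R2 from cites(g,f), cites(f,a)
round 1: derive anc(h) via R2 from cites(h,f), cites(f,a)

anc(a)
anc(d)
anc(f)
anc(g)
anc(h)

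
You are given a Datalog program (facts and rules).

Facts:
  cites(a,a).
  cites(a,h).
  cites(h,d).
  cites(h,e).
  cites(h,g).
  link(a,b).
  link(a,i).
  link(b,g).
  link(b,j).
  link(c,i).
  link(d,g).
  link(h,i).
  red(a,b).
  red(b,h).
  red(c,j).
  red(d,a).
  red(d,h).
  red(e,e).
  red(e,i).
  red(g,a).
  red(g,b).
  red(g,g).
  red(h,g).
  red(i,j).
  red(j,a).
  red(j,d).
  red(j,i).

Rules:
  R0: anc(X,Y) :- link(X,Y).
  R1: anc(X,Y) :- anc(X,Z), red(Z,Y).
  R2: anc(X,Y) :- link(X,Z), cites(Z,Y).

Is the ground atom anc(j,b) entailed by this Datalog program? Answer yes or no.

no

round 1: derive anc(a,b) via R0 from link(a,b)
round 1: derive anc(a,i) via R0 from link(a,i)
round 1: derive anc(b,g) via R0 from link(b,g)
round 1: derive anc(b,j) via R0 from link(b,j)
round 1: derive anc(c,i) via R0 from link(c,i)
round 1: derive anc(d,g) via R0 from link(d,g)
round 1: derive anc(h,i) via R0 from link(h,i)
round 2: derive anc(a,h) via R1 from anc(a,b), red(b,h)
round 2: derive anc(a,j) via R1 from anc(a,i), red(i,j)
round 2: derive anc(b,a) via R1 from anc(b,g), red(g,a)
round 2: derive anc(b,b) via R1 from anc(b,g), red(g,b)
round 2: derive anc(b,d) via R1 from anc(b,j), red(j,d)
round 2: derive anc(b,i) via R1 from anc(b,j), red(j,i)
round 2: derive anc(c,j) via R1 from anc(c,i), red(i,j)
round 2: derive anc(d,a) via R1 from anc(d,g), red(g,a)
round 2: derive anc(d,b) via R1 from anc(d,g), red(g,b)
round 2: derive anc(h,j) via R1 from anc(h,i), red(i,j)
round 3: derive anc(a,a) via R1 from anc(a,j), red(j,a)
round 3: derive anc(a,d) via R1 from anc(a,j), red(j,d)
round 3: derive anc(a,g) via R1 from anc(a,h), red(h,g)
round 3: derive anc(b,h) via R1 from anc(b,b), red(b,h)
round 3: derive anc(c,a) via R1 from anc(c,j), red(j,a)
round 3: derive anc(c,d) via R1 from anc(c,j), red(j,d)
round 3: derive anc(d,h) via R1 from anc(d,b), red(b,h)
round 3: derive anc(h,a) via R1 from anc(h,j), red(j,a)
round 3: derive anc(h,d) via R1 from anc(h,j), red(j,d)
round 4: derive anc(c,b) via R1 from anc(c,a), red(a,b)
round 4: derive anc(c,h) via R1 from anc(c,d), red(d,h)
round 4: derive anc(h,b) via R1 from anc(h,a), red(a,b)
round 4: derive anc(h,h) via R1 from anc(h,d), red(d,h)
round 5: derive anc(c,g) via R1 from anc(c,h), red(h,g)
round 5: derive anc(h,g) via R1 from anc(h,h), red(h,g)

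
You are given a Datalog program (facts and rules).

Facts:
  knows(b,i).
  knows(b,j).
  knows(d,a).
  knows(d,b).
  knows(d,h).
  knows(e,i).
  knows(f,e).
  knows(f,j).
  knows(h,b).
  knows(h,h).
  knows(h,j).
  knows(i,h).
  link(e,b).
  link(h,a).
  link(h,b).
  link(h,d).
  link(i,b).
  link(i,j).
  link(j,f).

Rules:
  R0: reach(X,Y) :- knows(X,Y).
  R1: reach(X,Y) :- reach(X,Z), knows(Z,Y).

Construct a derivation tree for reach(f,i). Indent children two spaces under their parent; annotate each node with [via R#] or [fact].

reach(f,i)  [via R1]
  reach(f,e)  [via R0]
    knows(f,e)  [fact]
  knows(e,i)  [fact]

round 1: derive reach(b,i) via R0 from knows(b,i)
round 1: derive reach(b,j) via R0 from knows(b,j)
round 1: derive reach(d,a) via R0 from knows(d,a)
round 1: derive reach(d,b) via R0 from knows(d,b)
round 1: derive reach(d,h) via R0 from knows(d,h)
round 1: derive reach(e,i) via R0 from knows(e,i)
round 1: derive reach(f,e) via R0 from knows(f,e)
round 1: derive reach(f,j) via R0 from knows(f,j)
round 1: derive reach(h,b) via R0 from knows(h,b)
round 1: derive reach(h,h) via R0 from knows(h,h)
round 1: derive reach(h,j) via R0 from knows(h,j)
round 1: derive reach(i,h) via R0 from knows(i,h)
round 2: derive reach(b,h) via R1 from reach(b,i), knows(i,h)
round 2: derive reach(d,i) via R1 from reach(d,b), knows(b,i)
round 2: derive reach(d,j) via R1 from reach(d,b), knows(b,j)
round 2: derive reach(e,h) via R1 from reach(e,i), knows(i,h)
round 2: derive reach(f,i) via R1 from reach(f,e), knows(e,i)
round 2: derive reach(h,i) via R1 from reach(h,b), knows(b,i)
round 2: derive reach(i,b) via R1 from reach(i,h), knows(h,b)
round 2: derive reach(i,j) via R1 from reach(i,h), knows(h,j)
round 3: derive reach(b,b) via R1 from reach(b,h), knows(h,b)
round 3: derive reach(e,b) via R1 from reach(e,h), knows(h,b)
round 3: derive reach(e,j) via R1 from reach(e,h), knows(h,j)
round 3: derive reach(f,h) via R1 from reach(f,i), knows(i,h)
round 3: derive reach(i,i) via R1 from reach(i,b), knows(b,i)
round 4: derive reach(f,b) via R1 from reach(f,h), knows(h,b)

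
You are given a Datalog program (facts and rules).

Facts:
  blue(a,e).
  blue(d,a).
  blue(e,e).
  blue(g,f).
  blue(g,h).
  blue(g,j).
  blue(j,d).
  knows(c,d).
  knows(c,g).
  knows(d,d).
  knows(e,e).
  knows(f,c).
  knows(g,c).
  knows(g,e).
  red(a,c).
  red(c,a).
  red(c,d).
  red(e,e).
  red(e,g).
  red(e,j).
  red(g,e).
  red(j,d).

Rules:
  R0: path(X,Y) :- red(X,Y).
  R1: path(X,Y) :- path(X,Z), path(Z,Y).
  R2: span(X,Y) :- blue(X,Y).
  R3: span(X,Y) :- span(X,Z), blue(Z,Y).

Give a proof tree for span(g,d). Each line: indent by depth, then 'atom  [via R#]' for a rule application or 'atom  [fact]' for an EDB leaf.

span(g,d)  [via R3]
  span(g,j)  [via R2]
    blue(g,j)  [fact]
  blue(j,d)  [fact]

round 1: derive span(a,e) via R2 from blue(a,e)
round 1: derive span(d,a) via R2 from blue(d,a)
round 1: derive span(e,e) via R2 from blue(e,e)
round 1: derive span(g,f) via R2 from blue(g,f)
round 1: derive span(g,h) via R2 from blue(g,h)
round 1: derive span(g,j) via R2 from blue(g,j)
round 1: derive span(j,d) via R2 from blue(j,d)
round 2: derive span(d,e) via R3 from span(d,a), blue(a,e)
round 2: derive span(g,d) via R3 from span(g,j), blue(j,d)
round 2: derive span(j,a) via R3 from span(j,d), blue(d,a)
round 3: derive span(g,a) via R3 from span(g,d), blue(d,a)
round 3: derive span(j,e) via R3 from span(j,a), blue(a,e)
round 4: derive span(g,e) via R3 from span(g,a), blue(a,e)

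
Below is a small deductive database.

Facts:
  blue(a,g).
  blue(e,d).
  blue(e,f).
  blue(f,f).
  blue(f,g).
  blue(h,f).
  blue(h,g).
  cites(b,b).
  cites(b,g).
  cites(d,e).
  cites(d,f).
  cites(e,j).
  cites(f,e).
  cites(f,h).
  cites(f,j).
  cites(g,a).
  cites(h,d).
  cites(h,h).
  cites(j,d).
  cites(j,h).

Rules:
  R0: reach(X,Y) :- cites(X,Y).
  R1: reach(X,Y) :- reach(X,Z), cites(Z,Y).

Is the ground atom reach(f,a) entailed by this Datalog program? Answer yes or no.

no

round 1: derive reach(b,b) via R0 from cites(b,b)
round 1: derive reach(b,g) via R0 from cites(b,g)
round 1: derive reach(d,e) via R0 from cites(d,e)
round 1: derive reach(d,f) via R0 from cites(d,f)
round 1: derive reach(e,j) via R0 from cites(e,j)
round 1: derive reach(f,e) via R0 from cites(f,e)
round 1: derive reach(f,h) via R0 from cites(f,h)
round 1: derive reach(f,j) via R0 from cites(f,j)
round 1: derive reach(g,a) via R0 from cites(g,a)
round 1: derive reach(h,d) via R0 from cites(h,d)
round 1: derive reach(h,h) via R0 from cites(h,h)
round 1: derive reach(j,d) via R0 from cites(j,d)
round 1: derive reach(j,h) via R0 from cites(j,h)
round 2: derive reach(b,a) via R1 from reach(b,g), cites(g,a)
round 2: derive reach(d,h) via R1 from reach(d,f), cites(f,h)
round 2: derive reach(d,j) via R1 from reach(d,e), cites(e,j)
round 2: derive reach(e,d) via R1 from reach(e,j), cites(j,d)
round 2: derive reach(e,h) via R1 from reach(e,j), cites(j,h)
round 2: derive reach(f,d) via R1 from reach(f,h), cites(h,d)
round 2: derive reach(h,e) via R1 from reach(h,d), cites(d,e)
round 2: derive reach(h,f) via R1 from reach(h,d), cites(d,f)
round 2: derive reach(j,e) via R1 from reach(j,d), cites(d,e)
round 2: derive reach(j,f) via R1 from reach(j,d), cites(d,f)
round 3: derive reach(d,d) via R1 from reach(d,h), cites(h,d)
round 3: derive reach(e,e) via R1 from reach(e,d), cites(d,e)
round 3: derive reach(e,f) via R1 from reach(e,d), cites(d,f)
round 3: derive reach(f,f) via R1 from reach(f,d), cites(d,f)
round 3: derive reach(h,j) via R1 from reach(h,e), cites(e,j)
round 3: derive reach(j,j) via R1 from reach(j,e), cites(e,j)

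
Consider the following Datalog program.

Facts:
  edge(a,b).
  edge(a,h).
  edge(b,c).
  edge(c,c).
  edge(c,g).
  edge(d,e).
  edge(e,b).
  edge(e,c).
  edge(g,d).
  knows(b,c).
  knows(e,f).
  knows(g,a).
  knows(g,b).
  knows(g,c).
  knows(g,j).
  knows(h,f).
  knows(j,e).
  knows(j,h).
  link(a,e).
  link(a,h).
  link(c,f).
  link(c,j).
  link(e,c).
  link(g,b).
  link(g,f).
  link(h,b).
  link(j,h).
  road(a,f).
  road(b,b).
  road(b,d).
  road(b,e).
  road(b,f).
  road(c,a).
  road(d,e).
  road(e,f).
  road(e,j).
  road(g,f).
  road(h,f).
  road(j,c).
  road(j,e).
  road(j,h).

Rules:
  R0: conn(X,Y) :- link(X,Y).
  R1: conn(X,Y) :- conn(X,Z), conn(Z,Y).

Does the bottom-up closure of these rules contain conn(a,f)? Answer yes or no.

round 1: derive conn(a,e) via R0 from link(a,e)
round 1: derive conn(a,h) via R0 from link(a,h)
round 1: derive conn(c,f) via R0 from link(c,f)
round 1: derive conn(c,j) via R0 from link(c,j)
round 1: derive conn(e,c) via R0 from link(e,c)
round 1: derive conn(g,b) via R0 from link(g,b)
round 1: derive conn(g,f) via R0 from link(g,f)
round 1: derive conn(h,b) via R0 from link(h,b)
round 1: derive conn(j,h) via R0 from link(j,h)
round 2: derive conn(a,b) via R1 from conn(a,h), conn(h,b)
round 2: derive conn(a,c) via R1 from conn(a,e), conn(e,c)
round 2: derive conn(c,h) via R1 from conn(c,j), conn(j,h)
round 2: derive conn(e,f) via R1 from conn(e,c), conn(c,f)
round 2: derive conn(e,j) via R1 from conn(e,c), conn(c,j)
round 2: derive conn(j,b) via R1 from conn(j,h), conn(h,b)
round 3: derive conn(a,f) via R1 from conn(a,c), conn(c,f)
round 3: derive conn(a,j) via R1 from conn(a,c), conn(c,j)
round 3: derive conn(c,b) via R1 from conn(c,h), conn(h,b)
round 3: derive conn(e,b) via R1 from conn(e,j), conn(j,b)
round 3: derive conn(e,h) via R1 from conn(e,c), conn(c,h)

yes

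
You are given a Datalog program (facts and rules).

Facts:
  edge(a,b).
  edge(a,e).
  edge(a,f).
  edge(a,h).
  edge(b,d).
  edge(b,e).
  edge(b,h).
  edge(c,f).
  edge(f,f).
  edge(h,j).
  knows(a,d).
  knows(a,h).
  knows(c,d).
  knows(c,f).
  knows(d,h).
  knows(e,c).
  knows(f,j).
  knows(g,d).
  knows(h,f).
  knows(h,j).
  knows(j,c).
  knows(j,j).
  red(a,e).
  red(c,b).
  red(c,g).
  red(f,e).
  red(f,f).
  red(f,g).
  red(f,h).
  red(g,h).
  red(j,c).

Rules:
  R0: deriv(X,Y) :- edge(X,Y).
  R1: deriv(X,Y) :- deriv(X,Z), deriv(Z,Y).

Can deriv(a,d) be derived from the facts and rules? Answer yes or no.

round 1: derive deriv(a,b) via R0 from edge(a,b)
round 1: derive deriv(a,e) via R0 from edge(a,e)
round 1: derive deriv(a,f) via R0 from edge(a,f)
round 1: derive deriv(a,h) via R0 from edge(a,h)
round 1: derive deriv(b,d) via R0 from edge(b,d)
round 1: derive deriv(b,e) via R0 from edge(b,e)
round 1: derive deriv(b,h) via R0 from edge(b,h)
round 1: derive deriv(c,f) via R0 from edge(c,f)
round 1: derive deriv(f,f) via R0 from edge(f,f)
round 1: derive deriv(h,j) via R0 from edge(h,j)
round 2: derive deriv(a,d) via R1 from deriv(a,b), deriv(b,d)
round 2: derive deriv(a,j) via R1 from deriv(a,h), deriv(h,j)
round 2: derive deriv(b,j) via R1 from deriv(b,h), deriv(h,j)

yes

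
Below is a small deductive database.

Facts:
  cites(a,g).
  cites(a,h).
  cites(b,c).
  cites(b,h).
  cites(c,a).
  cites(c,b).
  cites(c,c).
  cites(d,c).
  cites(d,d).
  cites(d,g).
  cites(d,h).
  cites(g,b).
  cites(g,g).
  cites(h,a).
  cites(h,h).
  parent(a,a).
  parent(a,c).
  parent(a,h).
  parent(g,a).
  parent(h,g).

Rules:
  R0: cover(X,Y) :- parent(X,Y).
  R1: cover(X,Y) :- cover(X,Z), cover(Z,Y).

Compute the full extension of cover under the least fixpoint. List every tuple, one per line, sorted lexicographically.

cover(a,a)
cover(a,c)
cover(a,g)
cover(a,h)
cover(g,a)
cover(g,c)
cover(g,g)
cover(g,h)
cover(h,a)
cover(h,c)
cover(h,g)
cover(h,h)

round 1: derive cover(a,a) via R0 from parent(a,a)
round 1: derive cover(a,c) via R0 from parent(a,c)
round 1: derive cover(a,h) via R0 from parent(a,h)
round 1: derive cover(g,a) via R0 from parent(g,a)
round 1: derive cover(h,g) via R0 from parent(h,g)
round 2: derive cover(a,g) via R1 from cover(a,h), cover(h,g)
round 2: derive cover(g,c) via R1 from cover(g,a), cover(a,c)
round 2: derive cover(g,h) via R1 from cover(g,a), cover(a,h)
round 2: derive cover(h,a) via R1 from cover(h,g), cover(g,a)
round 3: derive cover(g,g) via R1 from cover(g,a), cover(a,g)
round 3: derive cover(h,c) via R1 from cover(h,a), cover(a,c)
round 3: derive cover(h,h) via R1 from cover(h,a), cover(a,h)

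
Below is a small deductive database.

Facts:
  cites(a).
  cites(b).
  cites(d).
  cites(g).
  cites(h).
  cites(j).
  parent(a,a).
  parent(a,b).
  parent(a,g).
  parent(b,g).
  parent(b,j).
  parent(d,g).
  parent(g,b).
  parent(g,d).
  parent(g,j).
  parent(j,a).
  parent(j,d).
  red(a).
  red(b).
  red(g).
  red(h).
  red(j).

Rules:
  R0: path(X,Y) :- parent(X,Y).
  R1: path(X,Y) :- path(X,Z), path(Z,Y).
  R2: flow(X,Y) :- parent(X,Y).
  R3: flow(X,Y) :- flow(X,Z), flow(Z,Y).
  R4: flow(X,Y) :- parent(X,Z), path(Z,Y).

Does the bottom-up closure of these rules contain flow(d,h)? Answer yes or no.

round 1: derive path(a,a) via R0 from parent(a,a)
round 1: derive path(a,b) via R0 from parent(a,b)
round 1: derive path(a,g) via R0 from parent(a,g)
round 1: derive path(b,g) via R0 from parent(b,g)
round 1: derive path(b,j) via R0 from parent(b,j)
round 1: derive path(d,g) via R0 from parent(d,g)
round 1: derive path(g,b) via R0 from parent(g,b)
round 1: derive path(g,d) via R0 from parent(g,d)
round 1: derive path(g,j) via R0 from parent(g,j)
round 1: derive path(j,a) via R0 from parent(j,a)
round 1: derive path(j,d) via R0 from parent(j,d)
round 1: derive flow(a,a) via R2 from parent(a,a)
round 1: derive flow(a,b) via R2 from parent(a,b)
round 1: derive flow(a,g) via R2 from parent(a,g)
round 1: derive flow(b,g) via R2 from parent(b,g)
round 1: derive flow(b,j) via R2 from parent(b,j)
round 1: derive flow(d,g) via R2 from parent(d,g)
round 1: derive flow(g,b) via R2 from parent(g,b)
round 1: derive flow(g,d) via R2 from parent(g,d)
round 1: derive flow(g,j) via R2 from parent(g,j)
round 1: derive flow(j,a) via R2 from parent(j,a)
round 1: derive flow(j,d) via R2 from parent(j,d)
round 2: derive path(a,d) via R1 from path(a,g), path(g,d)
round 2: derive path(a,j) via R1 from path(a,b), path(b,j)
round 2: derive path(b,a) via R1 from path(b,j), path(j,a)
round 2: derive path(b,b) via R1 from path(b,g), path(g,b)
round 2: derive path(b,d) via R1 from path(b,g), path(g,d)
round 2: derive path(d,b) via R1 from path(d,g), path(g,b)
round 2: derive path(d,d) via R1 from path(d,g), path(g,d)
round 2: derive path(d,j) via R1 from path(d,g), path(g,j)
round 2: derive path(g,a) via R1 from path(g,j), path(j,a)
round 2: derive path(g,g) via R1 from path(g,b), path(b,g)
round 2: derive path(j,b) via R1 from path(j,a), path(a,b)
round 2: derive path(j,g) via R1 from path(j,a), path(a,g)
round 2: derive flow(a,d) via R3 from flow(a,g), flow(g,d)
round 2: derive flow(a,j) via R3 from flow(a,b), flow(b,j)
round 2: derive flow(b,a) via R3 from flow(b,j), flow(j,a)
round 2: derive flow(b,b) via R3 from flow(b,g), flow(g,b)
round 2: derive flow(b,d) via R3 from flow(b,g), flow(g,d)
round 2: derive flow(d,b) via R3 from flow(d,g), flow(g,b)
round 2: derive flow(d,d) via R3 from flow(d,g), flow(g,d)
round 2: derive flow(d,j) via R3 from flow(d,g), flow(g,j)
round 2: derive flow(g,a) via R3 from flow(g,j), flow(j,a)
round 2: derive flow(g,g) via R3 from flow(g,b), flow(b,g)
round 2: derive flow(j,b) via R3 from flow(j,a), flow(a,b)
round 2: derive flow(j,g) via R3 from flow(j,a), flow(a,g)
round 3: derive path(d,a) via R1 from path(d,b), path(b,a)
round 3: derive path(j,j) via R1 from path(j,a), path(a,j)
round 3: derive flow(d,a) via R3 from flow(d,b), flow(b,a)
round 3: derive flow(j,j) via R3 from flow(j,a), flow(a,j)

no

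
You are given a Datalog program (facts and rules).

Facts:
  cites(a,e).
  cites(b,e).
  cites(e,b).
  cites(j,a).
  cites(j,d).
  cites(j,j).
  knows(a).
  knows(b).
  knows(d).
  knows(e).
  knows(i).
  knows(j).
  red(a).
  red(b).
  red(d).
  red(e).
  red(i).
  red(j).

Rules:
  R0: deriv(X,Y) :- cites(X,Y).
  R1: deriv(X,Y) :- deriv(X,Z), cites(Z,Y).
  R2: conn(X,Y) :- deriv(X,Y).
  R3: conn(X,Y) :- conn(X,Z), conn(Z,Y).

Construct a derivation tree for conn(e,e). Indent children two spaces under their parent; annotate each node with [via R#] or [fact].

round 1: derive deriv(a,e) via R0 from cites(a,e)
round 1: derive deriv(b,e) via R0 from cites(b,e)
round 1: derive deriv(e,b) via R0 from cites(e,b)
round 1: derive deriv(j,a) via R0 from cites(j,a)
round 1: derive deriv(j,d) via R0 from cites(j,d)
round 1: derive deriv(j,j) via R0 from cites(j,j)
round 2: derive deriv(a,b) via R1 from deriv(a,e), cites(e,b)
round 2: derive deriv(b,b) via R1 from deriv(b,e), cites(e,b)
round 2: derive deriv(e,e) via R1 from deriv(e,b), cites(b,e)
round 2: derive deriv(j,e) via R1 from deriv(j,a), cites(a,e)
round 2: derive conn(a,e) via R2 from deriv(a,e)
round 2: derive conn(b,e) via R2 from deriv(b,e)
round 2: derive conn(e,b) via R2 from deriv(e,b)
round 2: derive conn(j,a) via R2 from deriv(j,a)
round 2: derive conn(j,d) via R2 from deriv(j,d)
round 2: derive conn(j,j) via R2 from deriv(j,j)
round 3: derive deriv(j,b) via R1 from deriv(j,e), cites(e,b)
round 3: derive conn(a,b) via R2 from deriv(a,b)
round 3: derive conn(b,b) via R2 from deriv(b,b)
round 3: derive conn(e,e) via R2 from deriv(e,e)
round 3: derive conn(j,e) via R2 from deriv(j,e)
round 4: derive conn(j,b) via R2 from deriv(j,b)

conn(e,e)  [via R2]
  deriv(e,e)  [via R1]
    deriv(e,b)  [via R0]
      cites(e,b)  [fact]
    cites(b,e)  [fact]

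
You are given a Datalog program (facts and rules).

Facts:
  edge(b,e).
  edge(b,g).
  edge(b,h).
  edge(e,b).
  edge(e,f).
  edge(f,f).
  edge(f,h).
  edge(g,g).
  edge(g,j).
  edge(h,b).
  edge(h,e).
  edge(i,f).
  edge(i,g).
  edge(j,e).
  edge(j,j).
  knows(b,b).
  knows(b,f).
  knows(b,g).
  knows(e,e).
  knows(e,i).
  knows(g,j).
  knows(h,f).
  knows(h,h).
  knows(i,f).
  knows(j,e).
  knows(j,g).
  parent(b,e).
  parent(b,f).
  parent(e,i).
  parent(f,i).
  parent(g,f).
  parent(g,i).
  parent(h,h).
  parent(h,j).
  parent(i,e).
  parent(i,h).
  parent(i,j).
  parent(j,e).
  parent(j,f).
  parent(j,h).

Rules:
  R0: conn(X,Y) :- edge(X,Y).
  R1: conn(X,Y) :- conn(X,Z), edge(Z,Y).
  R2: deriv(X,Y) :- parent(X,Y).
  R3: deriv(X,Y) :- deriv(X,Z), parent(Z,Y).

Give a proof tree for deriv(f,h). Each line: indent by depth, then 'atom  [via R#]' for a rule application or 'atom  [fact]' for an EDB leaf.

round 1: derive deriv(b,e) via R2 from parent(b,e)
round 1: derive deriv(b,f) via R2 from parent(b,f)
round 1: derive deriv(e,i) via R2 from parent(e,i)
round 1: derive deriv(f,i) via R2 from parent(f,i)
round 1: derive deriv(g,f) via R2 from parent(g,f)
round 1: derive deriv(g,i) via R2 from parent(g,i)
round 1: derive deriv(h,h) via R2 from parent(h,h)
round 1: derive deriv(h,j) via R2 from parent(h,j)
round 1: derive deriv(i,e) via R2 from parent(i,e)
round 1: derive deriv(i,h) via R2 from parent(i,h)
round 1: derive deriv(i,j) via R2 from parent(i,j)
round 1: derive deriv(j,e) via R2 from parent(j,e)
round 1: derive deriv(j,f) via R2 from parent(j,f)
round 1: derive deriv(j,h) via R2 from parent(j,h)
round 2: derive deriv(b,i) via R3 from deriv(b,e), parent(e,i)
round 2: derive deriv(e,e) via R3 from deriv(e,i), parent(i,e)
round 2: derive deriv(e,h) via R3 from deriv(e,i), parent(i,h)
round 2: derive deriv(e,j) via R3 from deriv(e,i), parent(i,j)
round 2: derive deriv(f,e) via R3 from deriv(f,i), parent(i,e)
round 2: derive deriv(f,h) via R3 from deriv(f,i), parent(i,h)
round 2: derive deriv(f,j) via R3 from deriv(f,i), parent(i,j)
round 2: derive deriv(g,e) via R3 from deriv(g,i), parent(i,e)
round 2: derive deriv(g,h) via R3 from deriv(g,i), parent(i,h)
round 2: derive deriv(g,j) via R3 from deriv(g,i), parent(i,j)
round 2: derive deriv(h,e) via R3 from deriv(h,j), parent(j,e)
round 2: derive deriv(h,f) via R3 from deriv(h,j), parent(j,f)
round 2: derive deriv(i,f) via R3 from deriv(i,j), parent(j,f)
round 2: derive deriv(i,i) via R3 from deriv(i,e), parent(e,i)
round 2: derive deriv(j,i) via R3 from deriv(j,e), parent(e,i)
round 2: derive deriv(j,j) via R3 from deriv(j,h), parent(h,j)
round 3: derive deriv(b,h) via R3 from deriv(b,i), parent(i,h)
round 3: derive deriv(b,j) via R3 from deriv(b,i), parent(i,j)
round 3: derive deriv(e,f) via R3 from deriv(e,j), parent(j,f)
round 3: derive deriv(f,f) via R3 from deriv(f,j), parent(j,f)
round 3: derive deriv(h,i) via R3 from deriv(h,e), parent(e,i)

deriv(f,h)  [via R3]
  deriv(f,i)  [via R2]
    parent(f,i)  [fact]
  parent(i,h)  [fact]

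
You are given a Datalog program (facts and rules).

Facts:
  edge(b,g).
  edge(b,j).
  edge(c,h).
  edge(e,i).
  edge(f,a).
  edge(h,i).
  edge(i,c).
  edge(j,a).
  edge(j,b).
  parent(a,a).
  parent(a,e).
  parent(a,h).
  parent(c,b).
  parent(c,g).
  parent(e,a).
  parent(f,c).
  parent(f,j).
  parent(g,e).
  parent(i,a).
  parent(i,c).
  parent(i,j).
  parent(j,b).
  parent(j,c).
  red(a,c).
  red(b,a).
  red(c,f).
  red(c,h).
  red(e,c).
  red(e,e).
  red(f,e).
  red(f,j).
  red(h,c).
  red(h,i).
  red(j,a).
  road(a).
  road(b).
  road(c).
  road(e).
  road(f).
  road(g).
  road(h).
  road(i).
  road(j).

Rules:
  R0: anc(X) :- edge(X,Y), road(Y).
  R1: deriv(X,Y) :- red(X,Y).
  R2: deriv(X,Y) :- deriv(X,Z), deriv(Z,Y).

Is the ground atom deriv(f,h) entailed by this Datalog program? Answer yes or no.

round 1: derive deriv(a,c) via R1 from red(a,c)
round 1: derive deriv(b,a) via R1 from red(b,a)
round 1: derive deriv(c,f) via R1 from red(c,f)
round 1: derive deriv(c,h) via R1 from red(c,h)
round 1: derive deriv(e,c) via R1 from red(e,c)
round 1: derive deriv(e,e) via R1 from red(e,e)
round 1: derive deriv(f,e) via R1 from red(f,e)
round 1: derive deriv(f,j) via R1 from red(f,j)
round 1: derive deriv(h,c) via R1 from red(h,c)
round 1: derive deriv(h,i) via R1 from red(h,i)
round 1: derive deriv(j,a) via R1 from red(j,a)
round 2: derive deriv(a,f) via R2 from deriv(a,c), deriv(c,f)
round 2: derive deriv(a,h) via R2 from deriv(a,c), deriv(c,h)
round 2: derive deriv(b,c) via R2 from deriv(b,a), deriv(a,c)
round 2: derive deriv(c,c) via R2 from deriv(c,h), deriv(h,c)
round 2: derive deriv(c,e) via R2 from deriv(c,f), deriv(f,e)
round 2: derive deriv(c,i) via R2 from deriv(c,h), deriv(h,i)
round 2: derive deriv(c,j) via R2 from deriv(c,f), deriv(f,j)
round 2: derive deriv(e,f) via R2 from deriv(e,c), deriv(c,f)
round 2: derive deriv(e,h) via R2 from deriv(e,c), deriv(c,h)
round 2: derive deriv(f,a) via R2 from deriv(f,j), deriv(j,a)
round 2: derive deriv(f,c) via R2 from deriv(f,e), deriv(e,c)
round 2: derive deriv(h,f) via R2 from deriv(h,c), deriv(c,f)
round 2: derive deriv(h,h) via R2 from deriv(h,c), deriv(c,h)
round 2: derive deriv(j,c) via R2 from deriv(j,a), deriv(a,c)
round 3: derive deriv(a,a) via R2 from deriv(a,f), deriv(f,a)
round 3: derive deriv(a,e) via R2 from deriv(a,c), deriv(c,e)
round 3: derive deriv(a,i) via R2 from deriv(a,c), deriv(c,i)
round 3: derive deriv(a,j) via R2 from deriv(a,c), deriv(c,j)
round 3: derive deriv(b,e) via R2 from deriv(b,c), deriv(c,e)
round 3: derive deriv(b,f) via R2 from deriv(b,a), deriv(a,f)
round 3: derive deriv(b,h) via R2 from deriv(b,a), deriv(a,h)
round 3: derive deriv(b,i) via R2 from deriv(b,c), deriv(c,i)
round 3: derive deriv(b,j) via R2 from deriv(b,c), deriv(c,j)
round 3: derive deriv(c,a) via R2 from deriv(c,f), deriv(f,a)
round 3: derive deriv(e,a) via R2 from deriv(e,f), deriv(f,a)
round 3: derive deriv(e,i) via R2 from deriv(e,c), deriv(c,i)
round 3: derive deriv(e,j) via R2 from deriv(e,c), deriv(c,j)
round 3: derive deriv(f,f) via R2 from deriv(f,a), deriv(a,f)
round 3: derive deriv(f,h) via R2 from deriv(f,a), deriv(a,h)
round 3: derive deriv(f,i) via R2 from deriv(f,c), deriv(c,i)
round 3: derive deriv(h,a) via R2 from deriv(h,f), deriv(f,a)
round 3: derive deriv(h,e) via R2 from deriv(h,c), deriv(c,e)
round 3: derive deriv(h,j) via R2 from deriv(h,c), deriv(c,j)
round 3: derive deriv(j,e) via R2 from deriv(j,c), deriv(c,e)
round 3: derive deriv(j,f) via R2 from deriv(j,a), deriv(a,f)
round 3: derive deriv(j,h) via R2 from deriv(j,a), deriv(a,h)
round 3: derive deriv(j,i) via R2 from deriv(j,c), deriv(c,i)
round 3: derive deriv(j,j) via R2 from deriv(j,c), deriv(c,j)

yes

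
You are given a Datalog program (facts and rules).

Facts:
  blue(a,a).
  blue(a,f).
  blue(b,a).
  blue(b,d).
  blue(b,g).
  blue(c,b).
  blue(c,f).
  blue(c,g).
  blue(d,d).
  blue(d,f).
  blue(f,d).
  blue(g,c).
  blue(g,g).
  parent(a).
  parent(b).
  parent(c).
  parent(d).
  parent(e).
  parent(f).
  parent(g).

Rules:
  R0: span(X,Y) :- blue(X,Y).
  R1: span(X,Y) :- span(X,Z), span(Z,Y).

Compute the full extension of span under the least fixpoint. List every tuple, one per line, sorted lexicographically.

round 1: derive span(a,a) via R0 from blue(a,a)
round 1: derive span(a,f) via R0 from blue(a,f)
round 1: derive span(b,a) via R0 from blue(b,a)
round 1: derive span(b,d) via R0 from blue(b,d)
round 1: derive span(b,g) via R0 from blue(b,g)
round 1: derive span(c,b) via R0 from blue(c,b)
round 1: derive span(c,f) via R0 from blue(c,f)
round 1: derive span(c,g) via R0 from blue(c,g)
round 1: derive span(d,d) via R0 from blue(d,d)
round 1: derive span(d,f) via R0 from blue(d,f)
round 1: derive span(f,d) via R0 from blue(f,d)
round 1: derive span(g,c) via R0 from blue(g,c)
round 1: derive span(g,g) via R0 from blue(g,g)
round 2: derive span(a,d) via R1 from span(a,f), span(f,d)
round 2: derive span(b,c) via R1 from span(b,g), span(g,c)
round 2: derive span(b,f) via R1 from span(b,a), span(a,f)
round 2: derive span(c,a) via R1 from span(c,b), span(b,a)
round 2: derive span(c,c) via R1 from span(c,g), span(g,c)
round 2: derive span(c,d) via R1 from span(c,b), span(b,d)
round 2: derive span(f,f) via R1 from span(f,d), span(d,f)
round 2: derive span(g,b) via R1 from span(g,c), span(c,b)
round 2: derive span(g,f) via R1 from span(g,c), span(c,f)
round 3: derive span(b,b) via R1 from span(b,c), span(c,b)
round 3: derive span(g,a) via R1 from span(g,b), span(b,a)
round 3: derive span(g,d) via R1 from span(g,b), span(b,d)

span(a,a)
span(a,d)
span(a,f)
span(b,a)
span(b,b)
span(b,c)
span(b,d)
span(b,f)
span(b,g)
span(c,a)
span(c,b)
span(c,c)
span(c,d)
span(c,f)
span(c,g)
span(d,d)
span(d,f)
span(f,d)
span(f,f)
span(g,a)
span(g,b)
span(g,c)
span(g,d)
span(g,f)
span(g,g)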